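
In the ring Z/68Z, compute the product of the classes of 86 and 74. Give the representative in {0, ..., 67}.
Reduce the factors first: 86 ≡ 18, 74 ≡ 6 (mod 68), so 86 · 74 ≡ 18 · 6 (mod 68). 18 · 6 = 108. Dividing by 68: 108 = 1·68 + 40. So (86 · 74) mod 68 = 40.

Final answer: 40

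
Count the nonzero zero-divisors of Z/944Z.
In Z/944Z each nonzero element is either a unit (gcd with 944 is 1) or a zero-divisor (gcd > 1). The number of units is φ(944): factorise 944 = 2^4 · 59, so φ(944) = (2^4 − 2^3) · (59 − 1) = 8 · 58 = 464. The nonzero elements number 944 − 1 = 943. Hence the nonzero zero-divisors number 943 − 464 = 479.

Final answer: Z/944Z has 479 nonzero zero-divisors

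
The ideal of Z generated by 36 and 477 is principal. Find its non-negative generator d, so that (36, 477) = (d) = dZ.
(36, 477) = (9); d = 9

In the PID Z, (a, b) is generated by gcd(a, b). Compute gcd(477, 36) with the extended Euclidean algorithm, tracking rows (r, s, t) with s·477 + t·36 = r:
  row A: (477, 1, 0)   [1·477 + 0·36 = 477]
  row B: (36, 0, 1)   [0·477 + 1·36 = 36]
  477 = 13·36 + 9   → row C = row A − 13·row B = (9, 1, −13)   [check: 1·477 − 13·36 = 9]
  36 = 4·9 + 0   → remainder 0, stop. gcd = 9 (last nonzero row C).
So gcd(36, 477) = 9, with Bézout identity 1·477 − 13·36 = 9. Containment (⊇): the Bézout identity exhibits 9 as an element of (36, 477), giving (9) ⊆ (36, 477). Containment (⊆): since 9 | 36 and 9 | 477 (36 = 9·4, 477 = 9·53), every Z-linear combination of 36 and 477 is divisible by 9, so (36, 477) ⊆ (9). Therefore (36, 477) = (9), d = 9.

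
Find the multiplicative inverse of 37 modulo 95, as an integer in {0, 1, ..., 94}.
37^(−1) ≡ 18 (mod 95)

Apply the extended Euclidean algorithm to (95, 37), tracking rows (r, s, t) with s·95 + t·37 = r. Each division r_prev = q·r_cur + r_new produces the new row as (previous row) − q·(current row):
  row A: (95, 1, 0)   [1·95 + 0·37 = 95]
  row B: (37, 0, 1)   [0·95 + 1·37 = 37]
  95 = 2·37 + 21   → row C = row A − 2·row B = (21, 1, −2)   [check: 1·95 − 2·37 = 21]
  37 = 1·21 + 16   → row D = row B − 1·row C = (16, −1, 3)   [check: −1·95 + 3·37 = 16]
  21 = 1·16 + 5   → row E = row C − 1·row D = (5, 2, −5)   [check: 2·95 − 5·37 = 5]
  16 = 3·5 + 1   → row F = row D − 3·row E = (1, −7, 18)   [check: −7·95 + 18·37 = 1]
  5 = 5·1 + 0   → remainder 0, stop. gcd = 1 (last nonzero row F).
The gcd is 1, so 37 is invertible mod 95. The last nonzero row gives −7·95 + 18·37 = 1, so t = 18. So 37^(−1) ≡ 18 (mod 95). Verify: 37 · 18 = 666 ≡ 1 (mod 95). ✓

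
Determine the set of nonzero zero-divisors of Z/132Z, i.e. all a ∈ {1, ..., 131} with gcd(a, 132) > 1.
An element a ∈ Z/132Z (with a ≠ 0) is a zero-divisor iff gcd(a, 132) > 1 (because a is a unit precisely when gcd(a, n) = 1, and in Z/nZ every nonzero, non-unit element is a zero-divisor). Scan a = 1, ..., 131 and keep those with gcd(a, 132) > 1:
  gcd(2, 132) = 2, gcd(3, 132) = 3, gcd(4, 132) = 4, gcd(6, 132) = 6, gcd(8, 132) = 4, gcd(9, 132) = 3, gcd(10, 132) = 2, gcd(11, 132) = 11, gcd(12, 132) = 12, gcd(14, 132) = 2, gcd(15, 132) = 3, gcd(16, 132) = 4, gcd(18, 132) = 6, gcd(20, 132) = 4, gcd(21, 132) = 3, gcd(22, 132) = 22, gcd(24, 132) = 12, gcd(26, 132) = 2, gcd(27, 132) = 3, gcd(28, 132) = 4, gcd(30, 132) = 6, gcd(32, 132) = 4, gcd(33, 132) = 33, gcd(34, 132) = 2, gcd(36, 132) = 12, gcd(38, 132) = 2, gcd(39, 132) = 3, gcd(40, 132) = 4, gcd(42, 132) = 6, gcd(44, 132) = 44, gcd(45, 132) = 3, gcd(46, 132) = 2, gcd(48, 132) = 12, gcd(50, 132) = 2, gcd(51, 132) = 3, gcd(52, 132) = 4, gcd(54, 132) = 6, gcd(55, 132) = 11, gcd(56, 132) = 4, gcd(57, 132) = 3, gcd(58, 132) = 2, gcd(60, 132) = 12, gcd(62, 132) = 2, gcd(63, 132) = 3, gcd(64, 132) = 4, gcd(66, 132) = 66, gcd(68, 132) = 4, gcd(69, 132) = 3, gcd(70, 132) = 2, gcd(72, 132) = 12, gcd(74, 132) = 2, gcd(75, 132) = 3, gcd(76, 132) = 4, gcd(77, 132) = 11, gcd(78, 132) = 6, gcd(80, 132) = 4, gcd(81, 132) = 3, gcd(82, 132) = 2, gcd(84, 132) = 12, gcd(86, 132) = 2, gcd(87, 132) = 3, gcd(88, 132) = 44, gcd(90, 132) = 6, gcd(92, 132) = 4, gcd(93, 132) = 3, gcd(94, 132) = 2, gcd(96, 132) = 12, gcd(98, 132) = 2, gcd(99, 132) = 33, gcd(100, 132) = 4, gcd(102, 132) = 6, gcd(104, 132) = 4, gcd(105, 132) = 3, gcd(106, 132) = 2, gcd(108, 132) = 12, gcd(110, 132) = 22, gcd(111, 132) = 3, gcd(112, 132) = 4, gcd(114, 132) = 6, gcd(116, 132) = 4, gcd(117, 132) = 3, gcd(118, 132) = 2, gcd(120, 132) = 12, gcd(121, 132) = 11, gcd(122, 132) = 2, gcd(123, 132) = 3, gcd(124, 132) = 4, gcd(126, 132) = 6, gcd(128, 132) = 4, gcd(129, 132) = 3, gcd(130, 132) = 2.
All other a ∈ {1, ..., 131} have gcd(a, 132) = 1 and are units. So the nonzero zero-divisors are exactly the 91 values of a appearing in this scan.

Final answer: nonzero zero-divisors of Z/132Z = {2, 3, 4, 6, 8, 9, 10, 11, 12, 14, 15, 16, 18, 20, 21, 22, 24, 26, 27, 28, 30, 32, 33, 34, 36, 38, 39, 40, 42, 44, 45, 46, 48, 50, 51, 52, 54, 55, 56, 57, 58, 60, 62, 63, 64, 66, 68, 69, 70, 72, 74, 75, 76, 77, 78, 80, 81, 82, 84, 86, 87, 88, 90, 92, 93, 94, 96, 98, 99, 100, 102, 104, 105, 106, 108, 110, 111, 112, 114, 116, 117, 118, 120, 121, 122, 123, 124, 126, 128, 129, 130}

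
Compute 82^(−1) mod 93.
Apply the extended Euclidean algorithm to (93, 82), tracking rows (r, s, t) with s·93 + t·82 = r. Each division r_prev = q·r_cur + r_new produces the new row as (previous row) − q·(current row):
  row A: (93, 1, 0)   [1·93 + 0·82 = 93]
  row B: (82, 0, 1)   [0·93 + 1·82 = 82]
  93 = 1·82 + 11   → row C = row A − 1·row B = (11, 1, −1)   [check: 1·93 − 1·82 = 11]
  82 = 7·11 + 5   → row D = row B − 7·row C = (5, −7, 8)   [check: −7·93 + 8·82 = 5]
  11 = 2·5 + 1   → row E = row C − 2·row D = (1, 15, −17)   [check: 15·93 − 17·82 = 1]
  5 = 5·1 + 0   → remainder 0, stop. gcd = 1 (last nonzero row E).
The gcd is 1, so 82 is invertible mod 93. The last nonzero row gives 15·93 − 17·82 = 1, so t = −17. So 82^(−1) ≡ −17 ≡ 76 (mod 93). Verify: 82 · 76 = 6232 ≡ 1 (mod 93). ✓

Final answer: 82^(−1) ≡ 76 (mod 93)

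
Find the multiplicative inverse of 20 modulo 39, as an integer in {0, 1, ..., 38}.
Apply the extended Euclidean algorithm to (39, 20), tracking rows (r, s, t) with s·39 + t·20 = r. Each division r_prev = q·r_cur + r_new produces the new row as (previous row) − q·(current row):
  row A: (39, 1, 0)   [1·39 + 0·20 = 39]
  row B: (20, 0, 1)   [0·39 + 1·20 = 20]
  39 = 1·20 + 19   → row C = row A − 1·row B = (19, 1, −1)   [check: 1·39 − 1·20 = 19]
  20 = 1·19 + 1   → row D = row B − 1·row C = (1, −1, 2)   [check: −1·39 + 2·20 = 1]
  19 = 19·1 + 0   → remainder 0, stop. gcd = 1 (last nonzero row D).
The gcd is 1, so 20 is invertible mod 39. The last nonzero row gives −1·39 + 2·20 = 1, so t = 2. So 20^(−1) ≡ 2 (mod 39). Verify: 20 · 2 = 40 ≡ 1 (mod 39). ✓

Final answer: 20^(−1) ≡ 2 (mod 39)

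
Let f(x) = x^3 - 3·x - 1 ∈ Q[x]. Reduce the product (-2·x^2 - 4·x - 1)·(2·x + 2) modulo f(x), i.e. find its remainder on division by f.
a · b ≡ -12·x^2 - 22·x - 6 (mod f(x))

First multiply in Q[x] without reducing: a · b = -4·x^3 - 12·x^2 - 10·x - 2. Now divide by f(x) = x^3 - 3·x - 1, eliminating the leading term at each step:
  leading term -4·x^3: subtract (-4)·f(x) = -4·x^3 + 12·x + 4, leaving -12·x^2 - 22·x - 6
The degree is now < 3, so this is the remainder. Hence a · b ≡ -12·x^2 - 22·x - 6 in Q[x]/(f).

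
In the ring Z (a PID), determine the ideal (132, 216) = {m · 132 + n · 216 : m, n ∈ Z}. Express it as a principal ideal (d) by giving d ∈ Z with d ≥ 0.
(132, 216) = (12); d = 12

In the PID Z, (a, b) is generated by gcd(a, b). Compute gcd(216, 132) with the extended Euclidean algorithm, tracking rows (r, s, t) with s·216 + t·132 = r:
  row A: (216, 1, 0)   [1·216 + 0·132 = 216]
  row B: (132, 0, 1)   [0·216 + 1·132 = 132]
  216 = 1·132 + 84   → row C = row A − 1·row B = (84, 1, −1)   [check: 1·216 − 1·132 = 84]
  132 = 1·84 + 48   → row D = row B − 1·row C = (48, −1, 2)   [check: −1·216 + 2·132 = 48]
  84 = 1·48 + 36   → row E = row C − 1·row D = (36, 2, −3)   [check: 2·216 − 3·132 = 36]
  48 = 1·36 + 12   → row F = row D − 1·row E = (12, −3, 5)   [check: −3·216 + 5·132 = 12]
  36 = 3·12 + 0   → remainder 0, stop. gcd = 12 (last nonzero row F).
So gcd(132, 216) = 12, with Bézout identity −3·216 + 5·132 = 12. Containment (⊇): the Bézout identity exhibits 12 as an element of (132, 216), giving (12) ⊆ (132, 216). Containment (⊆): since 12 | 132 and 12 | 216 (132 = 12·11, 216 = 12·18), every Z-linear combination of 132 and 216 is divisible by 12, so (132, 216) ⊆ (12). Therefore (132, 216) = (12), d = 12.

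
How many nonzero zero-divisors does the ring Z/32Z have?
In Z/32Z each nonzero element is either a unit (gcd with 32 is 1) or a zero-divisor (gcd > 1). The number of units is φ(32): factorise 32 = 2^5, so φ(32) = (2^5 − 2^4) = 16 = 16. The nonzero elements number 32 − 1 = 31. Hence the nonzero zero-divisors number 31 − 16 = 15.

Final answer: Z/32Z has 15 nonzero zero-divisors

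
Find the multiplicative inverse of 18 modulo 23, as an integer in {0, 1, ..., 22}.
Apply the extended Euclidean algorithm to (23, 18), tracking rows (r, s, t) with s·23 + t·18 = r. Each division r_prev = q·r_cur + r_new produces the new row as (previous row) − q·(current row):
  row A: (23, 1, 0)   [1·23 + 0·18 = 23]
  row B: (18, 0, 1)   [0·23 + 1·18 = 18]
  23 = 1·18 + 5   → row C = row A − 1·row B = (5, 1, −1)   [check: 1·23 − 1·18 = 5]
  18 = 3·5 + 3   → row D = row B − 3·row C = (3, −3, 4)   [check: −3·23 + 4·18 = 3]
  5 = 1·3 + 2   → row E = row C − 1·row D = (2, 4, −5)   [check: 4·23 − 5·18 = 2]
  3 = 1·2 + 1   → row F = row D − 1·row E = (1, −7, 9)   [check: −7·23 + 9·18 = 1]
  2 = 2·1 + 0   → remainder 0, stop. gcd = 1 (last nonzero row F).
The gcd is 1, so 18 is invertible mod 23. The last nonzero row gives −7·23 + 9·18 = 1, so t = 9. So 18^(−1) ≡ 9 (mod 23). Verify: 18 · 9 = 162 ≡ 1 (mod 23). ✓

Final answer: 18^(−1) ≡ 9 (mod 23)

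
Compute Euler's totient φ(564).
φ is multiplicative, with φ(p^e) = p^e − p^(e−1). Factorise 564 = 2^2 · 3 · 47. Then
  φ(564) = (2^2 − 2^1) · (3 − 1) · (47 − 1) = 2 · 2 · 46 = 184.

Final answer: φ(564) = 184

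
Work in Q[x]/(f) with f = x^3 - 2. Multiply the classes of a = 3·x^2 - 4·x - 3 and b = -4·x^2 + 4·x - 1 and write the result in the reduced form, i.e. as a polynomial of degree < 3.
a · b ≡ -7·x^2 - 32·x + 59 (mod f(x))

First multiply in Q[x] without reducing: a · b = -12·x^4 + 28·x^3 - 7·x^2 - 8·x + 3. Now divide by f(x) = x^3 - 2, eliminating the leading term at each step:
  leading term -12·x^4: subtract (-12·x)·f(x) = -12·x^4 + 24·x, leaving 28·x^3 - 7·x^2 - 32·x + 3
  leading term 28·x^3: subtract (28)·f(x) = 28·x^3 - 56, leaving -7·x^2 - 32·x + 59
The degree is now < 3, so this is the remainder. Hence a · b ≡ -7·x^2 - 32·x + 59 in Q[x]/(f).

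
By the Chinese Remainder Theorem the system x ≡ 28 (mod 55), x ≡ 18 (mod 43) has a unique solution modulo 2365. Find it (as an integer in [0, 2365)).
x ≡ 1953 (mod 2365); the representative in [0, 2365) is 1953

The moduli 55, 43 are pairwise coprime, so by the CRT there is a unique solution mod 55·43 = 2365.
Solve by successive substitution. Start with x ≡ 28 (mod 55).
  Combine with x ≡ 18 (mod 43): write x = 28 + 55·t and require 28 + 55·t ≡ 18 (mod 43), i.e. 55·t ≡ 18 − 28 ≡ 33 (mod 43). Since 55^(−1) ≡ 18 (mod 43) (55 ≡ 12 (mod 43)), t ≡ 18·33 ≡ 35 (mod 43). So x ≡ 28 + 55·35 = 1953 (mod 2365).
Unique solution in [0, 2365): x = 1953.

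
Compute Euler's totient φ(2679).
φ is multiplicative, with φ(p^e) = p^e − p^(e−1). Factorise 2679 = 3 · 19 · 47. Then
  φ(2679) = (3 − 1) · (19 − 1) · (47 − 1) = 2 · 18 · 46 = 1656.

Final answer: φ(2679) = 1656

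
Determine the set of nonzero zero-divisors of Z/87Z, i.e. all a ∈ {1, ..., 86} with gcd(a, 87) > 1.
An element a ∈ Z/87Z (with a ≠ 0) is a zero-divisor iff gcd(a, 87) > 1 (because a is a unit precisely when gcd(a, n) = 1, and in Z/nZ every nonzero, non-unit element is a zero-divisor). Scan a = 1, ..., 86 and keep those with gcd(a, 87) > 1:
  gcd(3, 87) = 3, gcd(6, 87) = 3, gcd(9, 87) = 3, gcd(12, 87) = 3, gcd(15, 87) = 3, gcd(18, 87) = 3, gcd(21, 87) = 3, gcd(24, 87) = 3, gcd(27, 87) = 3, gcd(29, 87) = 29, gcd(30, 87) = 3, gcd(33, 87) = 3, gcd(36, 87) = 3, gcd(39, 87) = 3, gcd(42, 87) = 3, gcd(45, 87) = 3, gcd(48, 87) = 3, gcd(51, 87) = 3, gcd(54, 87) = 3, gcd(57, 87) = 3, gcd(58, 87) = 29, gcd(60, 87) = 3, gcd(63, 87) = 3, gcd(66, 87) = 3, gcd(69, 87) = 3, gcd(72, 87) = 3, gcd(75, 87) = 3, gcd(78, 87) = 3, gcd(81, 87) = 3, gcd(84, 87) = 3.
All other a ∈ {1, ..., 86} have gcd(a, 87) = 1 and are units. So the nonzero zero-divisors are exactly the 30 values of a appearing in this scan.

Final answer: nonzero zero-divisors of Z/87Z = {3, 6, 9, 12, 15, 18, 21, 24, 27, 29, 30, 33, 36, 39, 42, 45, 48, 51, 54, 57, 58, 60, 63, 66, 69, 72, 75, 78, 81, 84}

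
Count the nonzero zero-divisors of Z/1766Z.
In Z/1766Z each nonzero element is either a unit (gcd with 1766 is 1) or a zero-divisor (gcd > 1). The number of units is φ(1766): factorise 1766 = 2 · 883, so φ(1766) = (2 − 1) · (883 − 1) = 1 · 882 = 882. The nonzero elements number 1766 − 1 = 1765. Hence the nonzero zero-divisors number 1765 − 882 = 883.

Final answer: Z/1766Z has 883 nonzero zero-divisors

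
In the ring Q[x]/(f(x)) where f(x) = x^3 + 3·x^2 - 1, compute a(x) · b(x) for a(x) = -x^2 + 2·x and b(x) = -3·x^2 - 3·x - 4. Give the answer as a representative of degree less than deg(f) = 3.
a · b ≡ 34·x^2 - 5·x - 12 (mod f(x))

First multiply in Q[x] without reducing: a · b = 3·x^4 - 3·x^3 - 2·x^2 - 8·x. Now divide by f(x) = x^3 + 3·x^2 - 1, eliminating the leading term at each step:
  leading term 3·x^4: subtract (3·x)·f(x) = 3·x^4 + 9·x^3 - 3·x, leaving -12·x^3 - 2·x^2 - 5·x
  leading term -12·x^3: subtract (-12)·f(x) = -12·x^3 - 36·x^2 + 12, leaving 34·x^2 - 5·x - 12
The degree is now < 3, so this is the remainder. Hence a · b ≡ 34·x^2 - 5·x - 12 in Q[x]/(f).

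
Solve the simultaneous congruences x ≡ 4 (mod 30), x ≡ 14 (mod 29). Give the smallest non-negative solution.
x ≡ 304 (mod 870); the representative in [0, 870) is 304

The moduli 30, 29 are pairwise coprime, so by the CRT there is a unique solution mod 30·29 = 870.
Solve by successive substitution. Start with x ≡ 4 (mod 30).
  Combine with x ≡ 14 (mod 29): write x = 4 + 30·t and require 4 + 30·t ≡ 14 (mod 29), i.e. 30·t ≡ 14 − 4 ≡ 10 (mod 29). Since 30^(−1) ≡ 1 (mod 29) (30 ≡ 1 (mod 29)), t ≡ 1·10 ≡ 10 (mod 29). So x ≡ 4 + 30·10 = 304 (mod 870).
Unique solution in [0, 870): x = 304.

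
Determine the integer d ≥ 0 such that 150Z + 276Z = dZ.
(150, 276) = (6); d = 6

In the PID Z, (a, b) is generated by gcd(a, b). Compute gcd(276, 150) with the extended Euclidean algorithm, tracking rows (r, s, t) with s·276 + t·150 = r:
  row A: (276, 1, 0)   [1·276 + 0·150 = 276]
  row B: (150, 0, 1)   [0·276 + 1·150 = 150]
  276 = 1·150 + 126   → row C = row A − 1·row B = (126, 1, −1)   [check: 1·276 − 1·150 = 126]
  150 = 1·126 + 24   → row D = row B − 1·row C = (24, −1, 2)   [check: −1·276 + 2·150 = 24]
  126 = 5·24 + 6   → row E = row C − 5·row D = (6, 6, −11)   [check: 6·276 − 11·150 = 6]
  24 = 4·6 + 0   → remainder 0, stop. gcd = 6 (last nonzero row E).
So gcd(150, 276) = 6, with Bézout identity 6·276 − 11·150 = 6. Containment (⊇): the Bézout identity exhibits 6 as an element of (150, 276), giving (6) ⊆ (150, 276). Containment (⊆): since 6 | 150 and 6 | 276 (150 = 6·25, 276 = 6·46), every Z-linear combination of 150 and 276 is divisible by 6, so (150, 276) ⊆ (6). Therefore (150, 276) = (6), d = 6.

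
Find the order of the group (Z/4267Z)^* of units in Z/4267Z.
(Z/4267Z)^* consists of the classes a with gcd(a, 4267) = 1, so its order is φ(4267). φ is multiplicative, with φ(p^e) = p^e − p^(e−1). Factorise 4267 = 17 · 251. Then
  φ(4267) = (17 − 1) · (251 − 1) = 16 · 250 = 4000.
Thus |(Z/4267Z)^*| = 4000.

Final answer: |(Z/4267Z)^*| = 4000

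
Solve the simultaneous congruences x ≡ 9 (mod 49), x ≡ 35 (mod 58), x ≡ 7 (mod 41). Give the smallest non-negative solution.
x ≡ 499 (mod 116522); the representative in [0, 116522) is 499

The moduli 49, 58, 41 are pairwise coprime, so by the CRT there is a unique solution mod 49·58·41 = 116522.
Solve by successive substitution. Start with x ≡ 9 (mod 49).
  Combine with x ≡ 35 (mod 58): write x = 9 + 49·t and require 9 + 49·t ≡ 35 (mod 58), i.e. 49·t ≡ 35 − 9 ≡ 26 (mod 58). Since 49^(−1) ≡ 45 (mod 58), t ≡ 45·26 ≡ 10 (mod 58). So x ≡ 9 + 49·10 = 499 (mod 2842).
  Combine with x ≡ 7 (mod 41): write x = 499 + 2842·t and require 499 + 2842·t ≡ 7 (mod 41), i.e. 2842·t ≡ 7 − 499 ≡ 0 (mod 41). Since 2842^(−1) ≡ 19 (mod 41) (2842 ≡ 13 (mod 41)), t ≡ 19·0 ≡ 0 (mod 41). So x ≡ 499 + 2842·0 = 499 (mod 116522).
Unique solution in [0, 116522): x = 499.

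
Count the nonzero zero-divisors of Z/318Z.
Z/318Z has 213 nonzero zero-divisors

In Z/318Z each nonzero element is either a unit (gcd with 318 is 1) or a zero-divisor (gcd > 1). The number of units is φ(318): factorise 318 = 2 · 3 · 53, so φ(318) = (2 − 1) · (3 − 1) · (53 − 1) = 1 · 2 · 52 = 104. The nonzero elements number 318 − 1 = 317. Hence the nonzero zero-divisors number 317 − 104 = 213.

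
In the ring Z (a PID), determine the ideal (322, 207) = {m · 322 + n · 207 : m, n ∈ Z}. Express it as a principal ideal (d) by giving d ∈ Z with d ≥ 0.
In the PID Z, (a, b) is generated by gcd(a, b). Compute gcd(322, 207) with the extended Euclidean algorithm, tracking rows (r, s, t) with s·322 + t·207 = r:
  row A: (322, 1, 0)   [1·322 + 0·207 = 322]
  row B: (207, 0, 1)   [0·322 + 1·207 = 207]
  322 = 1·207 + 115   → row C = row A − 1·row B = (115, 1, −1)   [check: 1·322 − 1·207 = 115]
  207 = 1·115 + 92   → row D = row B − 1·row C = (92, −1, 2)   [check: −1·322 + 2·207 = 92]
  115 = 1·92 + 23   → row E = row C − 1·row D = (23, 2, −3)   [check: 2·322 − 3·207 = 23]
  92 = 4·23 + 0   → remainder 0, stop. gcd = 23 (last nonzero row E).
So gcd(322, 207) = 23, with Bézout identity 2·322 − 3·207 = 23. Containment (⊇): the Bézout identity exhibits 23 as an element of (322, 207), giving (23) ⊆ (322, 207). Containment (⊆): since 23 | 322 and 23 | 207 (322 = 23·14, 207 = 23·9), every Z-linear combination of 322 and 207 is divisible by 23, so (322, 207) ⊆ (23). Therefore (322, 207) = (23), d = 23.

Final answer: (322, 207) = (23); d = 23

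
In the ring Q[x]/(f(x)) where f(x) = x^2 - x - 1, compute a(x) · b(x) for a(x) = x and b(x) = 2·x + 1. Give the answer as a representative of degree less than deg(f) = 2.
a · b ≡ 3·x + 2 (mod f(x))

First multiply in Q[x] without reducing: a · b = 2·x^2 + x. Now divide by f(x) = x^2 - x - 1, eliminating the leading term at each step:
  leading term 2·x^2: subtract (2)·f(x) = 2·x^2 - 2·x - 2, leaving 3·x + 2
The degree is now < 2, so this is the remainder. Hence a · b ≡ 3·x + 2 in Q[x]/(f).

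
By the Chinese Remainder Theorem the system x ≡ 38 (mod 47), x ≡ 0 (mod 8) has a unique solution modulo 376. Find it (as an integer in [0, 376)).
x ≡ 320 (mod 376); the representative in [0, 376) is 320

The moduli 47, 8 are pairwise coprime, so by the CRT there is a unique solution mod 47·8 = 376.
Solve by successive substitution. Start with x ≡ 38 (mod 47).
  Combine with x ≡ 0 (mod 8): write x = 38 + 47·t and require 38 + 47·t ≡ 0 (mod 8), i.e. 47·t ≡ 0 − 38 ≡ 2 (mod 8). Since 47^(−1) ≡ 7 (mod 8) (47 ≡ 7 (mod 8)), t ≡ 7·2 ≡ 6 (mod 8). So x ≡ 38 + 47·6 = 320 (mod 376).
Unique solution in [0, 376): x = 320.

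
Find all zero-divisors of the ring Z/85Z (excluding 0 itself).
nonzero zero-divisors of Z/85Z = {5, 10, 15, 17, 20, 25, 30, 34, 35, 40, 45, 50, 51, 55, 60, 65, 68, 70, 75, 80}

An element a ∈ Z/85Z (with a ≠ 0) is a zero-divisor iff gcd(a, 85) > 1 (because a is a unit precisely when gcd(a, n) = 1, and in Z/nZ every nonzero, non-unit element is a zero-divisor). Scan a = 1, ..., 84 and keep those with gcd(a, 85) > 1:
  gcd(5, 85) = 5, gcd(10, 85) = 5, gcd(15, 85) = 5, gcd(17, 85) = 17, gcd(20, 85) = 5, gcd(25, 85) = 5, gcd(30, 85) = 5, gcd(34, 85) = 17, gcd(35, 85) = 5, gcd(40, 85) = 5, gcd(45, 85) = 5, gcd(50, 85) = 5, gcd(51, 85) = 17, gcd(55, 85) = 5, gcd(60, 85) = 5, gcd(65, 85) = 5, gcd(68, 85) = 17, gcd(70, 85) = 5, gcd(75, 85) = 5, gcd(80, 85) = 5.
All other a ∈ {1, ..., 84} have gcd(a, 85) = 1 and are units. So the nonzero zero-divisors are exactly the 20 values of a appearing in this scan.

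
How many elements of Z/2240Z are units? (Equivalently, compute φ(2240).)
Z/2240Z has φ(2240) = 768 units

An element a ∈ Z/2240Z is a unit iff gcd(a, 2240) = 1, so the number of units is φ(2240). φ is multiplicative, with φ(p^e) = p^e − p^(e−1). Factorise 2240 = 2^6 · 5 · 7. Then
  φ(2240) = (2^6 − 2^5) · (5 − 1) · (7 − 1) = 32 · 4 · 6 = 768.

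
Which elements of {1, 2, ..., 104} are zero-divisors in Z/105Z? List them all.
An element a ∈ Z/105Z (with a ≠ 0) is a zero-divisor iff gcd(a, 105) > 1 (because a is a unit precisely when gcd(a, n) = 1, and in Z/nZ every nonzero, non-unit element is a zero-divisor). Scan a = 1, ..., 104 and keep those with gcd(a, 105) > 1:
  gcd(3, 105) = 3, gcd(5, 105) = 5, gcd(6, 105) = 3, gcd(7, 105) = 7, gcd(9, 105) = 3, gcd(10, 105) = 5, gcd(12, 105) = 3, gcd(14, 105) = 7, gcd(15, 105) = 15, gcd(18, 105) = 3, gcd(20, 105) = 5, gcd(21, 105) = 21, gcd(24, 105) = 3, gcd(25, 105) = 5, gcd(27, 105) = 3, gcd(28, 105) = 7, gcd(30, 105) = 15, gcd(33, 105) = 3, gcd(35, 105) = 35, gcd(36, 105) = 3, gcd(39, 105) = 3, gcd(40, 105) = 5, gcd(42, 105) = 21, gcd(45, 105) = 15, gcd(48, 105) = 3, gcd(49, 105) = 7, gcd(50, 105) = 5, gcd(51, 105) = 3, gcd(54, 105) = 3, gcd(55, 105) = 5, gcd(56, 105) = 7, gcd(57, 105) = 3, gcd(60, 105) = 15, gcd(63, 105) = 21, gcd(65, 105) = 5, gcd(66, 105) = 3, gcd(69, 105) = 3, gcd(70, 105) = 35, gcd(72, 105) = 3, gcd(75, 105) = 15, gcd(77, 105) = 7, gcd(78, 105) = 3, gcd(80, 105) = 5, gcd(81, 105) = 3, gcd(84, 105) = 21, gcd(85, 105) = 5, gcd(87, 105) = 3, gcd(90, 105) = 15, gcd(91, 105) = 7, gcd(93, 105) = 3, gcd(95, 105) = 5, gcd(96, 105) = 3, gcd(98, 105) = 7, gcd(99, 105) = 3, gcd(100, 105) = 5, gcd(102, 105) = 3.
All other a ∈ {1, ..., 104} have gcd(a, 105) = 1 and are units. So the nonzero zero-divisors are exactly the 56 values of a appearing in this scan.

Final answer: nonzero zero-divisors of Z/105Z = {3, 5, 6, 7, 9, 10, 12, 14, 15, 18, 20, 21, 24, 25, 27, 28, 30, 33, 35, 36, 39, 40, 42, 45, 48, 49, 50, 51, 54, 55, 56, 57, 60, 63, 65, 66, 69, 70, 72, 75, 77, 78, 80, 81, 84, 85, 87, 90, 91, 93, 95, 96, 98, 99, 100, 102}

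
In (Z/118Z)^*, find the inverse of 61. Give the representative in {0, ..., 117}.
Apply the extended Euclidean algorithm to (118, 61), tracking rows (r, s, t) with s·118 + t·61 = r. Each division r_prev = q·r_cur + r_new produces the new row as (previous row) − q·(current row):
  row A: (118, 1, 0)   [1·118 + 0·61 = 118]
  row B: (61, 0, 1)   [0·118 + 1·61 = 61]
  118 = 1·61 + 57   → row C = row A − 1·row B = (57, 1, −1)   [check: 1·118 − 1·61 = 57]
  61 = 1·57 + 4   → row D = row B − 1·row C = (4, −1, 2)   [check: −1·118 + 2·61 = 4]
  57 = 14·4 + 1   → row E = row C − 14·row D = (1, 15, −29)   [check: 15·118 − 29·61 = 1]
  4 = 4·1 + 0   → remainder 0, stop. gcd = 1 (last nonzero row E).
The gcd is 1, so 61 is invertible mod 118. The last nonzero row gives 15·118 − 29·61 = 1, so t = −29. So 61^(−1) ≡ −29 ≡ 89 (mod 118). Verify: 61 · 89 = 5429 ≡ 1 (mod 118). ✓

Final answer: 61^(−1) ≡ 89 (mod 118)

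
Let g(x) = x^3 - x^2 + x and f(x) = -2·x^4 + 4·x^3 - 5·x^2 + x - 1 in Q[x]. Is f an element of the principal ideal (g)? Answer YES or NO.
In Q[x] the ideal (g) consists of all multiples of g, so f ∈ (g) iff g | f, i.e. iff the remainder of f on division by g is 0. Divide f by g (g is monic, so eliminate the leading term of the running remainder at each step):
  leading term -2·x^4: subtract (-2·x)·g(x) = -2·x^4 + 2·x^3 - 2·x^2, leaving 2·x^3 - 3·x^2 + x - 1
  leading term 2·x^3: subtract (2)·g(x) = 2·x^3 - 2·x^2 + 2·x, leaving -x^2 - x - 1
The remainder r(x) = -x^2 - x - 1 ≠ 0 (and deg r < deg g), so g ∤ f, i.e. f ∉ (g).

Final answer: NO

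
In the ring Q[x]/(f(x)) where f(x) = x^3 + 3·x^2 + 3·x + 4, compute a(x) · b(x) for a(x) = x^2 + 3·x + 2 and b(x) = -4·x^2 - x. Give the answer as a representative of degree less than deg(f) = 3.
a · b ≡ 4·x^2 + 17·x + 4 (mod f(x))

First multiply in Q[x] without reducing: a · b = -4·x^4 - 13·x^3 - 11·x^2 - 2·x. Now divide by f(x) = x^3 + 3·x^2 + 3·x + 4, eliminating the leading term at each step:
  leading term -4·x^4: subtract (-4·x)·f(x) = -4·x^4 - 12·x^3 - 12·x^2 - 16·x, leaving -x^3 + x^2 + 14·x
  leading term -x^3: subtract (-1)·f(x) = -x^3 - 3·x^2 - 3·x - 4, leaving 4·x^2 + 17·x + 4
The degree is now < 3, so this is the remainder. Hence a · b ≡ 4·x^2 + 17·x + 4 in Q[x]/(f).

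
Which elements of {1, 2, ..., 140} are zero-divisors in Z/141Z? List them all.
nonzero zero-divisors of Z/141Z = {3, 6, 9, 12, 15, 18, 21, 24, 27, 30, 33, 36, 39, 42, 45, 47, 48, 51, 54, 57, 60, 63, 66, 69, 72, 75, 78, 81, 84, 87, 90, 93, 94, 96, 99, 102, 105, 108, 111, 114, 117, 120, 123, 126, 129, 132, 135, 138}

An element a ∈ Z/141Z (with a ≠ 0) is a zero-divisor iff gcd(a, 141) > 1 (because a is a unit precisely when gcd(a, n) = 1, and in Z/nZ every nonzero, non-unit element is a zero-divisor). Scan a = 1, ..., 140 and keep those with gcd(a, 141) > 1:
  gcd(3, 141) = 3, gcd(6, 141) = 3, gcd(9, 141) = 3, gcd(12, 141) = 3, gcd(15, 141) = 3, gcd(18, 141) = 3, gcd(21, 141) = 3, gcd(24, 141) = 3, gcd(27, 141) = 3, gcd(30, 141) = 3, gcd(33, 141) = 3, gcd(36, 141) = 3, gcd(39, 141) = 3, gcd(42, 141) = 3, gcd(45, 141) = 3, gcd(47, 141) = 47, gcd(48, 141) = 3, gcd(51, 141) = 3, gcd(54, 141) = 3, gcd(57, 141) = 3, gcd(60, 141) = 3, gcd(63, 141) = 3, gcd(66, 141) = 3, gcd(69, 141) = 3, gcd(72, 141) = 3, gcd(75, 141) = 3, gcd(78, 141) = 3, gcd(81, 141) = 3, gcd(84, 141) = 3, gcd(87, 141) = 3, gcd(90, 141) = 3, gcd(93, 141) = 3, gcd(94, 141) = 47, gcd(96, 141) = 3, gcd(99, 141) = 3, gcd(102, 141) = 3, gcd(105, 141) = 3, gcd(108, 141) = 3, gcd(111, 141) = 3, gcd(114, 141) = 3, gcd(117, 141) = 3, gcd(120, 141) = 3, gcd(123, 141) = 3, gcd(126, 141) = 3, gcd(129, 141) = 3, gcd(132, 141) = 3, gcd(135, 141) = 3, gcd(138, 141) = 3.
All other a ∈ {1, ..., 140} have gcd(a, 141) = 1 and are units. So the nonzero zero-divisors are exactly the 48 values of a appearing in this scan.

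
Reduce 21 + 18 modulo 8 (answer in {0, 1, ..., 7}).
7

Reduce the summands first: 21 ≡ 5, 18 ≡ 2 (mod 8), so 21 + 18 ≡ 5 + 2 (mod 8). 5 + 2 = 7; 7 = 0·8 + 7, so (21 + 18) mod 8 = 7.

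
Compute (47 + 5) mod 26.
0

Reduce the summands first: 47 ≡ 21 (mod 26), so 47 + 5 ≡ 21 + 5 (mod 26). 21 + 5 = 26; 26 = 1·26 + 0, so (47 + 5) mod 26 = 0.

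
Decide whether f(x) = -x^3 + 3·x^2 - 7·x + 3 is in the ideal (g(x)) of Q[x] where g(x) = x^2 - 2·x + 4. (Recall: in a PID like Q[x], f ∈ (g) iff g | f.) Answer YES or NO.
In Q[x] the ideal (g) consists of all multiples of g, so f ∈ (g) iff g | f, i.e. iff the remainder of f on division by g is 0. Divide f by g (g is monic, so eliminate the leading term of the running remainder at each step):
  leading term -x^3: subtract (-x)·g(x) = -x^3 + 2·x^2 - 4·x, leaving x^2 - 3·x + 3
  leading term x^2: subtract (1)·g(x) = x^2 - 2·x + 4, leaving -x - 1
The remainder r(x) = -x - 1 ≠ 0 (and deg r < deg g), so g ∤ f, i.e. f ∉ (g).

Final answer: NO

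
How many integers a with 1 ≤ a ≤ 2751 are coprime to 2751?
The number of a ∈ {1, ..., 2751} with gcd(a, 2751) = 1 is by definition Euler's totient φ(2751). φ is multiplicative, with φ(p^e) = p^e − p^(e−1). Factorise 2751 = 3 · 7 · 131. Then
  φ(2751) = (3 − 1) · (7 − 1) · (131 − 1) = 2 · 6 · 130 = 1560.
So there are 1560 such integers.

Final answer: 1560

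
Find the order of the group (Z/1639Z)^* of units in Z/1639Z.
|(Z/1639Z)^*| = 1480

(Z/1639Z)^* consists of the classes a with gcd(a, 1639) = 1, so its order is φ(1639). φ is multiplicative, with φ(p^e) = p^e − p^(e−1). Factorise 1639 = 11 · 149. Then
  φ(1639) = (11 − 1) · (149 − 1) = 10 · 148 = 1480.
Thus |(Z/1639Z)^*| = 1480.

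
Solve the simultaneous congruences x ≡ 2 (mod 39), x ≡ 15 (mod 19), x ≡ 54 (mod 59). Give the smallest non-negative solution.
The moduli 39, 19, 59 are pairwise coprime, so by the CRT there is a unique solution mod 39·19·59 = 43719.
Solve by successive substitution. Start with x ≡ 2 (mod 39).
  Combine with x ≡ 15 (mod 19): write x = 2 + 39·t and require 2 + 39·t ≡ 15 (mod 19), i.e. 39·t ≡ 15 − 2 ≡ 13 (mod 19). Since 39^(−1) ≡ 1 (mod 19) (39 ≡ 1 (mod 19)), t ≡ 1·13 ≡ 13 (mod 19). So x ≡ 2 + 39·13 = 509 (mod 741).
  Combine with x ≡ 54 (mod 59): write x = 509 + 741·t and require 509 + 741·t ≡ 54 (mod 59), i.e. 741·t ≡ 54 − 509 ≡ 17 (mod 59). Since 741^(−1) ≡ 34 (mod 59) (741 ≡ 33 (mod 59)), t ≡ 34·17 ≡ 47 (mod 59). So x ≡ 509 + 741·47 = 35336 (mod 43719).
Unique solution in [0, 43719): x = 35336.

Final answer: x ≡ 35336 (mod 43719); the representative in [0, 43719) is 35336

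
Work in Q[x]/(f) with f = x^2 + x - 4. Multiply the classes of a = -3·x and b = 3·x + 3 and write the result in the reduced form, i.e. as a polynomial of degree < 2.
a · b ≡ -36 (mod f(x))

First multiply in Q[x] without reducing: a · b = -9·x^2 - 9·x. Now divide by f(x) = x^2 + x - 4, eliminating the leading term at each step:
  leading term -9·x^2: subtract (-9)·f(x) = -9·x^2 - 9·x + 36, leaving -36
The degree is now < 2, so this is the remainder. Hence a · b ≡ -36 in Q[x]/(f).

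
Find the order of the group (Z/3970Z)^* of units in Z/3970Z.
(Z/3970Z)^* consists of the classes a with gcd(a, 3970) = 1, so its order is φ(3970). φ is multiplicative, with φ(p^e) = p^e − p^(e−1). Factorise 3970 = 2 · 5 · 397. Then
  φ(3970) = (2 − 1) · (5 − 1) · (397 − 1) = 1 · 4 · 396 = 1584.
Thus |(Z/3970Z)^*| = 1584.

Final answer: |(Z/3970Z)^*| = 1584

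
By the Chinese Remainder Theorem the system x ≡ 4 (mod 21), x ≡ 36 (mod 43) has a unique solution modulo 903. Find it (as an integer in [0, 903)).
x ≡ 466 (mod 903); the representative in [0, 903) is 466

The moduli 21, 43 are pairwise coprime, so by the CRT there is a unique solution mod 21·43 = 903.
Solve by successive substitution. Start with x ≡ 4 (mod 21).
  Combine with x ≡ 36 (mod 43): write x = 4 + 21·t and require 4 + 21·t ≡ 36 (mod 43), i.e. 21·t ≡ 36 − 4 ≡ 32 (mod 43). Since 21^(−1) ≡ 41 (mod 43), t ≡ 41·32 ≡ 22 (mod 43). So x ≡ 4 + 21·22 = 466 (mod 903).
Unique solution in [0, 903): x = 466.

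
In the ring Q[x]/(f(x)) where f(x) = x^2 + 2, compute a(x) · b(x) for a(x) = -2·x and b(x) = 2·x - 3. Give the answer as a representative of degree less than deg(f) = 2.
a · b ≡ 6·x + 8 (mod f(x))

First multiply in Q[x] without reducing: a · b = -4·x^2 + 6·x. Now divide by f(x) = x^2 + 2, eliminating the leading term at each step:
  leading term -4·x^2: subtract (-4)·f(x) = -4·x^2 - 8, leaving 6·x + 8
The degree is now < 2, so this is the remainder. Hence a · b ≡ 6·x + 8 in Q[x]/(f).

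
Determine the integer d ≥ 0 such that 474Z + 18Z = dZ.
In the PID Z, (a, b) is generated by gcd(a, b). Compute gcd(474, 18) with the extended Euclidean algorithm, tracking rows (r, s, t) with s·474 + t·18 = r:
  row A: (474, 1, 0)   [1·474 + 0·18 = 474]
  row B: (18, 0, 1)   [0·474 + 1·18 = 18]
  474 = 26·18 + 6   → row C = row A − 26·row B = (6, 1, −26)   [check: 1·474 − 26·18 = 6]
  18 = 3·6 + 0   → remainder 0, stop. gcd = 6 (last nonzero row C).
So gcd(474, 18) = 6, with Bézout identity 1·474 − 26·18 = 6. Containment (⊇): the Bézout identity exhibits 6 as an element of (474, 18), giving (6) ⊆ (474, 18). Containment (⊆): since 6 | 474 and 6 | 18 (474 = 6·79, 18 = 6·3), every Z-linear combination of 474 and 18 is divisible by 6, so (474, 18) ⊆ (6). Therefore (474, 18) = (6), d = 6.

Final answer: (474, 18) = (6); d = 6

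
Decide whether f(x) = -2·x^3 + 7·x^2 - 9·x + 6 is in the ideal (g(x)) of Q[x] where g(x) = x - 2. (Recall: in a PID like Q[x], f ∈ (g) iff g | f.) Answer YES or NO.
YES

In Q[x] the ideal (g) consists of all multiples of g, so f ∈ (g) iff g | f, i.e. iff the remainder of f on division by g is 0. Divide f by g (g is monic, so eliminate the leading term of the running remainder at each step):
  leading term -2·x^3: subtract (-2·x^2)·g(x) = -2·x^3 + 4·x^2, leaving 3·x^2 - 9·x + 6
  leading term 3·x^2: subtract (3·x)·g(x) = 3·x^2 - 6·x, leaving 6 - 3·x
  leading term -3·x: subtract (-3)·g(x) = 6 - 3·x, leaving 0
The remainder is 0, so f(x) = g(x) · h(x) with h(x) = -2·x^2 + 3·x - 3. Hence g | f, i.e. f ∈ (g).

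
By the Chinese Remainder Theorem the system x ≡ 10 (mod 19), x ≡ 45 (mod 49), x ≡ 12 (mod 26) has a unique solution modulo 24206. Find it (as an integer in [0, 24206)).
x ≡ 19694 (mod 24206); the representative in [0, 24206) is 19694

The moduli 19, 49, 26 are pairwise coprime, so by the CRT there is a unique solution mod 19·49·26 = 24206.
Solve by successive substitution. Start with x ≡ 10 (mod 19).
  Combine with x ≡ 45 (mod 49): write x = 10 + 19·t and require 10 + 19·t ≡ 45 (mod 49), i.e. 19·t ≡ 45 − 10 ≡ 35 (mod 49). Since 19^(−1) ≡ 31 (mod 49), t ≡ 31·35 ≡ 7 (mod 49). So x ≡ 10 + 19·7 = 143 (mod 931).
  Combine with x ≡ 12 (mod 26): write x = 143 + 931·t and require 143 + 931·t ≡ 12 (mod 26), i.e. 931·t ≡ 12 − 143 ≡ 25 (mod 26). Since 931^(−1) ≡ 5 (mod 26) (931 ≡ 21 (mod 26)), t ≡ 5·25 ≡ 21 (mod 26). So x ≡ 143 + 931·21 = 19694 (mod 24206).
Unique solution in [0, 24206): x = 19694.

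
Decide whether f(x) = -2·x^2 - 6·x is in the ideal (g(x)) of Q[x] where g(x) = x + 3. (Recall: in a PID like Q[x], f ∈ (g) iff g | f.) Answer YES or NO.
YES

In Q[x] the ideal (g) consists of all multiples of g, so f ∈ (g) iff g | f, i.e. iff the remainder of f on division by g is 0. Divide f by g (g is monic, so eliminate the leading term of the running remainder at each step):
  leading term -2·x^2: subtract (-2·x)·g(x) = -2·x^2 - 6·x, leaving 0
The remainder is 0, so f(x) = g(x) · h(x) with h(x) = -2·x. Hence g | f, i.e. f ∈ (g).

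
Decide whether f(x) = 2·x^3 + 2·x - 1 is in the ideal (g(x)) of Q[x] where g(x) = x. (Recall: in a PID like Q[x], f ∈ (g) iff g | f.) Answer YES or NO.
In Q[x] the ideal (g) consists of all multiples of g, so f ∈ (g) iff g | f, i.e. iff the remainder of f on division by g is 0. Divide f by g (g is monic, so eliminate the leading term of the running remainder at each step):
  leading term 2·x^3: subtract (2·x^2)·g(x) = 2·x^3, leaving 2·x - 1
  leading term 2·x: subtract (2)·g(x) = 2·x, leaving -1
The remainder r(x) = -1 ≠ 0 (and deg r < deg g), so g ∤ f, i.e. f ∉ (g).

Final answer: NO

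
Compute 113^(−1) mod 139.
Apply the extended Euclidean algorithm to (139, 113), tracking rows (r, s, t) with s·139 + t·113 = r. Each division r_prev = q·r_cur + r_new produces the new row as (previous row) − q·(current row):
  row A: (139, 1, 0)   [1·139 + 0·113 = 139]
  row B: (113, 0, 1)   [0·139 + 1·113 = 113]
  139 = 1·113 + 26   → row C = row A − 1·row B = (26, 1, −1)   [check: 1·139 − 1·113 = 26]
  113 = 4·26 + 9   → row D = row B − 4·row C = (9, −4, 5)   [check: −4·139 + 5·113 = 9]
  26 = 2·9 + 8   → row E = row C − 2·row D = (8, 9, −11)   [check: 9·139 − 11·113 = 8]
  9 = 1·8 + 1   → row F = row D − 1·row E = (1, −13, 16)   [check: −13·139 + 16·113 = 1]
  8 = 8·1 + 0   → remainder 0, stop. gcd = 1 (last nonzero row F).
The gcd is 1, so 113 is invertible mod 139. The last nonzero row gives −13·139 + 16·113 = 1, so t = 16. So 113^(−1) ≡ 16 (mod 139). Verify: 113 · 16 = 1808 ≡ 1 (mod 139). ✓

Final answer: 113^(−1) ≡ 16 (mod 139)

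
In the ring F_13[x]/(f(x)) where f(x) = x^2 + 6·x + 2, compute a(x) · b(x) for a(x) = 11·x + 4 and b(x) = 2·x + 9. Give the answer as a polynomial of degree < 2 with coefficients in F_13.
Multiply as integer polynomials: a · b = 22·x^2 + 107·x + 36. Reducing coefficients mod 13: a · b ≡ 9·x^2 + 3·x + 10. Now divide by f(x) = x^2 + 6·x + 2 in F_13[x], eliminating the leading term at each step:
  leading term 9·x^2: subtract (9)·f(x) = 9·x^2 + 2·x + 5, leaving x + 5 (coefficients mod 13)
The degree is now < 2, so this is the remainder. Hence a · b ≡ x + 5 in F_13[x]/(f).

Final answer: a · b ≡ x + 5 (mod f(x))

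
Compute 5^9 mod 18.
Use repeated squaring. Binary(9) = 1001. Walk through the bits of the exponent 9 left-to-right: at each bit after the leading one, square the running value, then multiply by 5 if the bit is 1 (always reducing mod 18):
  bit 1 = 1 (leading): start with 5.
  bit 2 = 0: square 5^2 = 25 ≡ 7 (mod 18).
  bit 3 = 0: square 7^2 = 49 ≡ 13 (mod 18).
  bit 4 = 1: square 13^2 = 169 ≡ 7; bit is 1, so multiply 7·5 = 35 ≡ 17 (mod 18).
Final value: 5^9 ≡ 17 (mod 18).

Final answer: 17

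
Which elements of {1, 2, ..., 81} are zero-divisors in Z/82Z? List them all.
An element a ∈ Z/82Z (with a ≠ 0) is a zero-divisor iff gcd(a, 82) > 1 (because a is a unit precisely when gcd(a, n) = 1, and in Z/nZ every nonzero, non-unit element is a zero-divisor). Scan a = 1, ..., 81 and keep those with gcd(a, 82) > 1:
  gcd(2, 82) = 2, gcd(4, 82) = 2, gcd(6, 82) = 2, gcd(8, 82) = 2, gcd(10, 82) = 2, gcd(12, 82) = 2, gcd(14, 82) = 2, gcd(16, 82) = 2, gcd(18, 82) = 2, gcd(20, 82) = 2, gcd(22, 82) = 2, gcd(24, 82) = 2, gcd(26, 82) = 2, gcd(28, 82) = 2, gcd(30, 82) = 2, gcd(32, 82) = 2, gcd(34, 82) = 2, gcd(36, 82) = 2, gcd(38, 82) = 2, gcd(40, 82) = 2, gcd(41, 82) = 41, gcd(42, 82) = 2, gcd(44, 82) = 2, gcd(46, 82) = 2, gcd(48, 82) = 2, gcd(50, 82) = 2, gcd(52, 82) = 2, gcd(54, 82) = 2, gcd(56, 82) = 2, gcd(58, 82) = 2, gcd(60, 82) = 2, gcd(62, 82) = 2, gcd(64, 82) = 2, gcd(66, 82) = 2, gcd(68, 82) = 2, gcd(70, 82) = 2, gcd(72, 82) = 2, gcd(74, 82) = 2, gcd(76, 82) = 2, gcd(78, 82) = 2, gcd(80, 82) = 2.
All other a ∈ {1, ..., 81} have gcd(a, 82) = 1 and are units. So the nonzero zero-divisors are exactly the 41 values of a appearing in this scan.

Final answer: nonzero zero-divisors of Z/82Z = {2, 4, 6, 8, 10, 12, 14, 16, 18, 20, 22, 24, 26, 28, 30, 32, 34, 36, 38, 40, 41, 42, 44, 46, 48, 50, 52, 54, 56, 58, 60, 62, 64, 66, 68, 70, 72, 74, 76, 78, 80}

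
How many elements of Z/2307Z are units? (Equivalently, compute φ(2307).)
An element a ∈ Z/2307Z is a unit iff gcd(a, 2307) = 1, so the number of units is φ(2307). φ is multiplicative, with φ(p^e) = p^e − p^(e−1). Factorise 2307 = 3 · 769. Then
  φ(2307) = (3 − 1) · (769 − 1) = 2 · 768 = 1536.

Final answer: Z/2307Z has φ(2307) = 1536 units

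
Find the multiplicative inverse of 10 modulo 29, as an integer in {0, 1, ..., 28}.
10^(−1) ≡ 3 (mod 29)

Apply the extended Euclidean algorithm to (29, 10), tracking rows (r, s, t) with s·29 + t·10 = r. Each division r_prev = q·r_cur + r_new produces the new row as (previous row) − q·(current row):
  row A: (29, 1, 0)   [1·29 + 0·10 = 29]
  row B: (10, 0, 1)   [0·29 + 1·10 = 10]
  29 = 2·10 + 9   → row C = row A − 2·row B = (9, 1, −2)   [check: 1·29 − 2·10 = 9]
  10 = 1·9 + 1   → row D = row B − 1·row C = (1, −1, 3)   [check: −1·29 + 3·10 = 1]
  9 = 9·1 + 0   → remainder 0, stop. gcd = 1 (last nonzero row D).
The gcd is 1, so 10 is invertible mod 29. The last nonzero row gives −1·29 + 3·10 = 1, so t = 3. So 10^(−1) ≡ 3 (mod 29). Verify: 10 · 3 = 30 ≡ 1 (mod 29). ✓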